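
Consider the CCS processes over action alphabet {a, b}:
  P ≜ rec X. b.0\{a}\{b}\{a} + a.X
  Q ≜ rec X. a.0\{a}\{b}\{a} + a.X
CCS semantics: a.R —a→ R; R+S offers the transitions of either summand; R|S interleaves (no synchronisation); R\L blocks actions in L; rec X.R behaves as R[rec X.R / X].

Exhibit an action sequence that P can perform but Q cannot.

LTS(P): 2 reachable states
  s0 = rec X. b.0\{a}\{b}\{a} + a.X ⊢ —a→ s0, —b→ s1
  s1 = 0\{a}\{b}\{a} ⊢ stopped
LTS(Q): 2 reachable states
  t0 = rec X. a.0\{a}\{b}\{a} + a.X ⊢ —a→ t0, —a→ t1
  t1 = 0\{a}\{b}\{a} ⊢ stopped
Trace ⟨b⟩ through P, begin at {s0}:
  step 1 (b): {s1}
  ✓ P
Trace ⟨b⟩ through Q, begin at {t0}:
  step 1 (b): ∅ (Q stuck)

b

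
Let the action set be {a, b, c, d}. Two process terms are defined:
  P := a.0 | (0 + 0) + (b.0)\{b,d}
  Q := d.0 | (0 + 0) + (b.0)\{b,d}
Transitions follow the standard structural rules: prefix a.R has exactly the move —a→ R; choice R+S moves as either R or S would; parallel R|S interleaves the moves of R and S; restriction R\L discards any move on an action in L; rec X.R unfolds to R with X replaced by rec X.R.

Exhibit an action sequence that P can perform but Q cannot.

Reachable graph of P (2 states):
  p0 = a.0 | (0 + 0) + (b.0)\{b,d} ⊢ ··a··> p1
  p1 = 0 | (0 + 0) ⊢ ∅
Reachable graph of Q (2 states):
  q0 = d.0 | (0 + 0) + (b.0)\{b,d} ⊢ ··d··> q1
  q1 = 0 | (0 + 0) ⊢ ∅
Trace ⟨a⟩ through P, begin at {p0}:
  step 1 (a): {p1}
  ✓ P
Trace ⟨a⟩ through Q, begin at {q0}:
  step 1 (a): no successor for Q

a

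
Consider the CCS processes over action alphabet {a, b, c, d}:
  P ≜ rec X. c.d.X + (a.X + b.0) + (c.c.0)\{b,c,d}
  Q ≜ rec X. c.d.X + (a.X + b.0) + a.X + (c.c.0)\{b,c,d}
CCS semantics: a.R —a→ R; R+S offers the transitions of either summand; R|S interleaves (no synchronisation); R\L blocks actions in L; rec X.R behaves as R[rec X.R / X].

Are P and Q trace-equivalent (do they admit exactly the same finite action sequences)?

LTS(P): 3 reachable states
  m0 = rec X. c.d.X + (a.X + b.0) + (c.c.0)\{b,c,d} has moves =a=> m0, =b=> m1, =c=> m2
  m1 = 0 has moves (no moves)
  m2 = d.(rec X. c.d.X + (a.X + b.0) + (c.c.0)\{b,c,d}) has moves =d=> m0
LTS(Q): 3 reachable states
  n0 = rec X. c.d.X + (a.X + b.0) + a.X + (c.c.0)\{b,c,d} has moves =a=> n0, =b=> n1, =c=> n2
  n1 = 0 has moves (no moves)
  n2 = d.(rec X. c.d.X + (a.X + b.0) + a.X + (c.c.0)\{b,c,d}) has moves =d=> n0
Coarsest stable partition (strong bisimilarity classes):
  B0 = {m0, n0}
  B1 = {m2, n2}
  B2 = {m1, n1}
m0 ∈ B0, n0 ∈ B0 → same block
Bisimilar ⇒ trace-equivalent.

YES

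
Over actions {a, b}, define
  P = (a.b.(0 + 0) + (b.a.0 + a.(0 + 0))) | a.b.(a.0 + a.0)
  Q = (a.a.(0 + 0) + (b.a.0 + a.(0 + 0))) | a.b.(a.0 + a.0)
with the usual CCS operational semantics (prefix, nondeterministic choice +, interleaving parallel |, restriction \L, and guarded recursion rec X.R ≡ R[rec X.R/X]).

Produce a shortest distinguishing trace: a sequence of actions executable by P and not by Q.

P's transition system — 20 states:
  s0 = (a.b.(0 + 0) + (b.a.0 + a.(0 + 0))) | a.b.(a.0 + a.0) → --a--▸ s1, --a--▸ s2, --a--▸ s3, --b--▸ s4
  s1 = (0 + 0) | a.b.(a.0 + a.0) → --a--▸ s5
  s2 = (a.b.(0 + 0) + (b.a.0 + a.(0 + 0))) | b.(a.0 + a.0) → --a--▸ s5, --a--▸ s6, --b--▸ s7, --b--▸ s8
  s3 = b.(0 + 0) | a.b.(a.0 + a.0) → --a--▸ s6, --b--▸ s1
  s4 = a.0 | a.b.(a.0 + a.0) → --a--▸ s8, --a--▸ s9
  s5 = (0 + 0) | b.(a.0 + a.0) → --b--▸ s10
  s6 = b.(0 + 0) | b.(a.0 + a.0) → --b--▸ s11, --b--▸ s5
  s7 = (a.b.(0 + 0) + (b.a.0 + a.(0 + 0))) | (a.0 + a.0) → --a--▸ s10, --a--▸ s11, --a--▸ s12, --b--▸ s13
  s8 = a.0 | b.(a.0 + a.0) → --a--▸ s14, --b--▸ s13
  s9 = 0 | a.b.(a.0 + a.0) → --a--▸ s14
  s10 = (0 + 0) | (a.0 + a.0) → --a--▸ s15
  s11 = b.(0 + 0) | (a.0 + a.0) → --a--▸ s16, --b--▸ s10
  s12 = (a.b.(0 + 0) + (b.a.0 + a.(0 + 0))) | 0 → --a--▸ s15, --a--▸ s16, --b--▸ s17
  s13 = a.0 | (a.0 + a.0) → --a--▸ s17, --a--▸ s18
  s14 = 0 | b.(a.0 + a.0) → --b--▸ s18
  s15 = (0 + 0) | 0 → deadlocked
  s16 = b.(0 + 0) | 0 → --b--▸ s15
  s17 = a.0 | 0 → --a--▸ s19
  s18 = 0 | (a.0 + a.0) → --a--▸ s19
  s19 = 0 | 0 → deadlocked
Q's transition system — 20 states:
  t0 = (a.a.(0 + 0) + (b.a.0 + a.(0 + 0))) | a.b.(a.0 + a.0) → --a--▸ t1, --a--▸ t2, --a--▸ t3, --b--▸ t4
  t1 = (0 + 0) | a.b.(a.0 + a.0) → --a--▸ t5
  t2 = (a.a.(0 + 0) + (b.a.0 + a.(0 + 0))) | b.(a.0 + a.0) → --a--▸ t5, --a--▸ t6, --b--▸ t7, --b--▸ t8
  t3 = a.(0 + 0) | a.b.(a.0 + a.0) → --a--▸ t1, --a--▸ t6
  t4 = a.0 | a.b.(a.0 + a.0) → --a--▸ t8, --a--▸ t9
  t5 = (0 + 0) | b.(a.0 + a.0) → --b--▸ t10
  t6 = a.(0 + 0) | b.(a.0 + a.0) → --a--▸ t5, --b--▸ t11
  t7 = (a.a.(0 + 0) + (b.a.0 + a.(0 + 0))) | (a.0 + a.0) → --a--▸ t10, --a--▸ t11, --a--▸ t12, --b--▸ t13
  t8 = a.0 | b.(a.0 + a.0) → --a--▸ t14, --b--▸ t13
  t9 = 0 | a.b.(a.0 + a.0) → --a--▸ t14
  t10 = (0 + 0) | (a.0 + a.0) → --a--▸ t15
  t11 = a.(0 + 0) | (a.0 + a.0) → --a--▸ t10, --a--▸ t16
  t12 = (a.a.(0 + 0) + (b.a.0 + a.(0 + 0))) | 0 → --a--▸ t15, --a--▸ t16, --b--▸ t17
  t13 = a.0 | (a.0 + a.0) → --a--▸ t17, --a--▸ t18
  t14 = 0 | b.(a.0 + a.0) → --b--▸ t18
  t15 = (0 + 0) | 0 → deadlocked
  t16 = a.(0 + 0) | 0 → --a--▸ t15
  t17 = a.0 | 0 → --a--▸ t19
  t18 = 0 | (a.0 + a.0) → --a--▸ t19
  t19 = 0 | 0 → deadlocked
Executing aabb from P (initial set {s0}):
  [1] a ⇒ {s1, s2, s3}
  [2] a ⇒ {s5, s6}
  [3] b ⇒ {s10, s11, s5}
  [4] b ⇒ {s10}
  — P admits the full trace.
Executing aabb from Q (initial set {t0}):
  [1] a ⇒ {t1, t2, t3}
  [2] a ⇒ {t1, t5, t6}
  [3] b ⇒ {t10, t11}
  [4] b ⇒ ∅  — Q cannot continue

aabb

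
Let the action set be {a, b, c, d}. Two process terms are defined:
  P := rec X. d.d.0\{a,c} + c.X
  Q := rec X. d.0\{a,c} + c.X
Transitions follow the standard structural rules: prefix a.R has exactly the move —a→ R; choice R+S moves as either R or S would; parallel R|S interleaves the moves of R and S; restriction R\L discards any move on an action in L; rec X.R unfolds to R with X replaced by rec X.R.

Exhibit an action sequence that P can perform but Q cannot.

dd

LTS(P): 3 reachable states
  u0 = rec X. d.d.0\{a,c} + c.X ⊢ --c--▸ u0, --d--▸ u1
  u1 = d.0\{a,c} ⊢ --d--▸ u2
  u2 = 0\{a,c} ⊢ ·
LTS(Q): 2 reachable states
  v0 = rec X. d.0\{a,c} + c.X ⊢ --c--▸ v0, --d--▸ v1
  v1 = 0\{a,c} ⊢ ·
Run σ = ⟨dd⟩ on P: start {u0}
  step 1 (d): {u1}
  step 2 (d): {u2}
  P completes σ.
Run σ = ⟨dd⟩ on Q: start {v0}
  step 1 (d): {v1}
  step 2 (d): no successor for Q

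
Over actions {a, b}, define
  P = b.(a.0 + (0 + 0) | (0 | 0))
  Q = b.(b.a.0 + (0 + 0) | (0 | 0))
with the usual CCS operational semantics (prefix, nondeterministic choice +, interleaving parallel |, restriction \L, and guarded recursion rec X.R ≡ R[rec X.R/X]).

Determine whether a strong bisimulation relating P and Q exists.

P ≁ Q

LTS(P): 3 reachable states
  s0 = b.(a.0 + (0 + 0) | (0 | 0)) | --b--▸ s1
  s1 = a.0 + (0 + 0) | (0 | 0) | --a--▸ s2
  s2 = 0 | ·
LTS(Q): 4 reachable states
  t0 = b.(b.a.0 + (0 + 0) | (0 | 0)) | --b--▸ t1
  t1 = b.a.0 + (0 + 0) | (0 | 0) | --b--▸ t2
  t2 = a.0 | --a--▸ t3
  t3 = 0 | ·
Coarsest stable partition (strong bisimilarity classes):
  B0 = {s0, t1}
  B1 = {s1, t2}
  B2 = {s2, t3}
  B3 = {t0}
s0 ∈ B0, t0 ∈ B3 → different blocks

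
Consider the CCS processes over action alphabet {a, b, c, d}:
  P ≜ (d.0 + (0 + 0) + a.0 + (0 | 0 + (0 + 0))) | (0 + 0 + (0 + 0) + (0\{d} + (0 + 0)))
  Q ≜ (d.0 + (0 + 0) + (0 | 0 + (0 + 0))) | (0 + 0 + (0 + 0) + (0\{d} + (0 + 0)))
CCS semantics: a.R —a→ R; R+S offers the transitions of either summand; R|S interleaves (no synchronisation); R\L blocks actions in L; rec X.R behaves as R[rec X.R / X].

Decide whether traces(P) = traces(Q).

trace-distinct — witness ⟨a⟩

LTS(P): 2 reachable states
  m0 = (d.0 + (0 + 0) + a.0 + (0 | 0 + (0 + 0))) | (0 + 0 + (0 + 0) + (0\{d} + (0 + 0))) | --a--▸ m1, --d--▸ m1
  m1 = 0 | (0 + 0 + (0 + 0) + (0\{d} + (0 + 0))) | ·
LTS(Q): 2 reachable states
  n0 = (d.0 + (0 + 0) + (0 | 0 + (0 + 0))) | (0 + 0 + (0 + 0) + (0\{d} + (0 + 0))) | --d--▸ n1
  n1 = 0 | (0 + 0 + (0 + 0) + (0\{d} + (0 + 0))) | ·
Executing a from P (initial set {m0}):
  [1] a ⇒ {m1}
  P completes σ.
Executing a from Q (initial set {n0}):
  [1] a ⇒ no successor for Q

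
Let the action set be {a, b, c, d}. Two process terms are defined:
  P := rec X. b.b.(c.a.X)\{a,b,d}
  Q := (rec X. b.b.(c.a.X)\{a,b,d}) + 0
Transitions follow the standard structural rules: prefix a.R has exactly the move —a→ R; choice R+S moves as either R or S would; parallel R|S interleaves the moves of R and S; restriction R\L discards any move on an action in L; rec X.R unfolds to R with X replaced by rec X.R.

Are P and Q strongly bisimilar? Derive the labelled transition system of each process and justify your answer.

Reachable graph of P (4 states):
  s0 = rec X. b.b.(c.a.X)\{a,b,d} → -b-> s1
  s1 = b.(c.a.(rec X. b.b.(c.a.X)\{a,b,d}))\{a,b,d} → -b-> s2
  s2 = (c.a.(rec X. b.b.(c.a.X)\{a,b,d}))\{a,b,d} → -c-> s3
  s3 = (a.(rec X. b.b.(c.a.X)\{a,b,d}))\{a,b,d} → deadlocked
Reachable graph of Q (4 states):
  t0 = (rec X. b.b.(c.a.X)\{a,b,d}) + 0 → -b-> t1
  t1 = b.(c.a.(rec X. b.b.(c.a.X)\{a,b,d}))\{a,b,d} → -b-> t2
  t2 = (c.a.(rec X. b.b.(c.a.X)\{a,b,d}))\{a,b,d} → -c-> t3
  t3 = (a.(rec X. b.b.(c.a.X)\{a,b,d}))\{a,b,d} → deadlocked
Coarsest stable partition (strong bisimilarity classes):
  B0 = {s0, t0}
  B1 = {s1, t1}
  B2 = {s2, t2}
  B3 = {s3, t3}
s0 ∈ B0, t0 ∈ B0 → same block

bisimilar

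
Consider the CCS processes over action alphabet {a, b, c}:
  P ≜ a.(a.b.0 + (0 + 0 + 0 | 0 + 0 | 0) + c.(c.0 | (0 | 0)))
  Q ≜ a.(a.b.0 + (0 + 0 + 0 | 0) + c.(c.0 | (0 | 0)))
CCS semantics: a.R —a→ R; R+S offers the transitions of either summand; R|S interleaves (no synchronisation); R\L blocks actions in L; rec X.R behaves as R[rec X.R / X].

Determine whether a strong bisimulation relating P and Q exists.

bisimilar

Reachable graph of P (6 states):
  s0 = a.(a.b.0 + (0 + 0 + 0 | 0 + 0 | 0) + c.(c.0 | (0 | 0))) | --a--▸ s1
  s1 = a.b.0 + (0 + 0 + 0 | 0 + 0 | 0) + c.(c.0 | (0 | 0)) | --a--▸ s2, --c--▸ s3
  s2 = b.0 | --b--▸ s4
  s3 = c.0 | (0 | 0) | --c--▸ s5
  s4 = 0 | ·
  s5 = 0 | (0 | 0) | ·
Reachable graph of Q (6 states):
  t0 = a.(a.b.0 + (0 + 0 + 0 | 0) + c.(c.0 | (0 | 0))) | --a--▸ t1
  t1 = a.b.0 + (0 + 0 + 0 | 0) + c.(c.0 | (0 | 0)) | --a--▸ t2, --c--▸ t3
  t2 = b.0 | --b--▸ t4
  t3 = c.0 | (0 | 0) | --c--▸ t5
  t4 = 0 | ·
  t5 = 0 | (0 | 0) | ·
Coarsest stable partition (strong bisimilarity classes):
  B0 = {s0, t0}
  B1 = {s1, t1}
  B2 = {s3, t3}
  B3 = {s4, s5, t4, t5}
  B4 = {s2, t2}
s0 ∈ B0, t0 ∈ B0 → same block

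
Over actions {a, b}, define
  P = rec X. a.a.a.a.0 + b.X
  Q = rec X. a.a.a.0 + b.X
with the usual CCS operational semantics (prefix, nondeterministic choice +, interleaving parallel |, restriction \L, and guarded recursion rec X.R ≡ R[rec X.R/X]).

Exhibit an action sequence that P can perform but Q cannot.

LTS(P): 5 reachable states
  s0 = rec X. a.a.a.a.0 + b.X ⊢ -a-> s1, -b-> s0
  s1 = a.a.a.0 ⊢ -a-> s2
  s2 = a.a.0 ⊢ -a-> s3
  s3 = a.0 ⊢ -a-> s4
  s4 = 0 ⊢ ∅
LTS(Q): 4 reachable states
  t0 = rec X. a.a.a.0 + b.X ⊢ -a-> t1, -b-> t0
  t1 = a.a.0 ⊢ -a-> t2
  t2 = a.0 ⊢ -a-> t3
  t3 = 0 ⊢ ∅
Trace ⟨aaaa⟩ through P, begin at {s0}:
  [1] a ⇒ {s1}
  [2] a ⇒ {s2}
  [3] a ⇒ {s3}
  [4] a ⇒ {s4}
  ✓ P
Trace ⟨aaaa⟩ through Q, begin at {t0}:
  [1] a ⇒ {t1}
  [2] a ⇒ {t2}
  [3] a ⇒ {t3}
  [4] a ⇒ ∅  — Q cannot continue

aaaa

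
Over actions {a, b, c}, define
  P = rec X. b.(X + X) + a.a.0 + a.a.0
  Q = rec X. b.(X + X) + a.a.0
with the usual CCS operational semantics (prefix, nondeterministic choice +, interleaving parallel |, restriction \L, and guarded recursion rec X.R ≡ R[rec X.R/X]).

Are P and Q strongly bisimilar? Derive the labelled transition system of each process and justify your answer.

P's transition system — 4 states:
  p0 = rec X. b.(X + X) + a.a.0 + a.a.0 :: -a-> p1, -b-> p2
  p1 = a.0 :: -a-> p3
  p2 = (rec X. b.(X + X) + a.a.0 + a.a.0) + (rec X. b.(X + X) + a.a.0 + a.a.0) :: -a-> p1, -b-> p2
  p3 = 0 :: deadlocked
Q's transition system — 4 states:
  q0 = rec X. b.(X + X) + a.a.0 :: -a-> q1, -b-> q2
  q1 = a.0 :: -a-> q3
  q2 = (rec X. b.(X + X) + a.a.0) + (rec X. b.(X + X) + a.a.0) :: -a-> q1, -b-> q2
  q3 = 0 :: deadlocked
Coarsest stable partition (strong bisimilarity classes):
  B0 = {p0, p2, q0, q2}
  B1 = {p1, q1}
  B2 = {p3, q3}
p0 ∈ B0, q0 ∈ B0 → same block

P ~ Q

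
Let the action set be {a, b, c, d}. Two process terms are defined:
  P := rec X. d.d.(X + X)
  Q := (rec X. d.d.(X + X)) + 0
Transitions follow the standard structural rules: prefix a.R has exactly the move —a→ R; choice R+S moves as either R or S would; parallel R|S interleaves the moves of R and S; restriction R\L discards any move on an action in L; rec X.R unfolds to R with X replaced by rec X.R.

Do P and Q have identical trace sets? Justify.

YES

LTS(P): 3 reachable states
  m0 = rec X. d.d.(X + X) → ··d··> m1
  m1 = d.((rec X. d.d.(X + X)) + (rec X. d.d.(X + X))) → ··d··> m2
  m2 = (rec X. d.d.(X + X)) + (rec X. d.d.(X + X)) → ··d··> m1
LTS(Q): 3 reachable states
  n0 = (rec X. d.d.(X + X)) + 0 → ··d··> n1
  n1 = d.((rec X. d.d.(X + X)) + (rec X. d.d.(X + X))) → ··d··> n2
  n2 = (rec X. d.d.(X + X)) + (rec X. d.d.(X + X)) → ··d··> n1
Bisimilarity quotient blocks:
  B0 = {m0, m1, m2, n0, n1, n2}
m0 ∈ B0, n0 ∈ B0 → same block
Bisimilar ⇒ trace-equivalent.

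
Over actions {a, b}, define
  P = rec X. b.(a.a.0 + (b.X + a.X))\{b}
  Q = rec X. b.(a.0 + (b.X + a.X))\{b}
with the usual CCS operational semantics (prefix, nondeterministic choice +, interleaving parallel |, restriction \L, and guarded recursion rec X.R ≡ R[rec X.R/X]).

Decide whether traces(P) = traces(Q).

NO — witness ⟨baa⟩

LTS(P): 5 reachable states
  s0 = rec X. b.(a.a.0 + (b.X + a.X))\{b} has moves =b=> s1
  s1 = (a.a.0 + (b.(rec X. b.(a.a.0 + (b.X + a.X))\{b}) + a.(rec X. b.(a.a.0 + (b.X + a.X))\{b})))\{b} has moves =a=> s2, =a=> s3
  s2 = (a.0)\{b} has moves =a=> s4
  s3 = (rec X. b.(a.a.0 + (b.X + a.X))\{b})\{b} has moves (no moves)
  s4 = 0\{b} has moves (no moves)
LTS(Q): 4 reachable states
  t0 = rec X. b.(a.0 + (b.X + a.X))\{b} has moves =b=> t1
  t1 = (a.0 + (b.(rec X. b.(a.0 + (b.X + a.X))\{b}) + a.(rec X. b.(a.0 + (b.X + a.X))\{b})))\{b} has moves =a=> t2, =a=> t3
  t2 = (rec X. b.(a.0 + (b.X + a.X))\{b})\{b} has moves (no moves)
  t3 = 0\{b} has moves (no moves)
Run σ = ⟨baa⟩ on P: start {s0}
  after b @ step 1: {s1}
  after a @ step 2: {s2, s3}
  after a @ step 3: {s4}
  ✓ P
Run σ = ⟨baa⟩ on Q: start {t0}
  after b @ step 1: {t1}
  after a @ step 2: {t2, t3}
  after a @ step 3: ∅ (Q stuck)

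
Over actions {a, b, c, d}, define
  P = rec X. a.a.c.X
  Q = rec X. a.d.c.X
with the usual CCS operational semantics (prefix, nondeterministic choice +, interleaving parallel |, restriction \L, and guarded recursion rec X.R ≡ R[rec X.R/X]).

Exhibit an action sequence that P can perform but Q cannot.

LTS(P): 3 reachable states
  s0 = rec X. a.a.c.X :: ··a··> s1
  s1 = a.c.(rec X. a.a.c.X) :: ··a··> s2
  s2 = c.(rec X. a.a.c.X) :: ··c··> s0
LTS(Q): 3 reachable states
  t0 = rec X. a.d.c.X :: ··a··> t1
  t1 = d.c.(rec X. a.d.c.X) :: ··d··> t2
  t2 = c.(rec X. a.d.c.X) :: ··c··> t0
Executing aa from P (initial set {s0}):
  after a @ step 1: {s1}
  after a @ step 2: {s2}
  — P admits the full trace.
Executing aa from Q (initial set {t0}):
  after a @ step 1: {t1}
  after a @ step 2: no successor for Q

aa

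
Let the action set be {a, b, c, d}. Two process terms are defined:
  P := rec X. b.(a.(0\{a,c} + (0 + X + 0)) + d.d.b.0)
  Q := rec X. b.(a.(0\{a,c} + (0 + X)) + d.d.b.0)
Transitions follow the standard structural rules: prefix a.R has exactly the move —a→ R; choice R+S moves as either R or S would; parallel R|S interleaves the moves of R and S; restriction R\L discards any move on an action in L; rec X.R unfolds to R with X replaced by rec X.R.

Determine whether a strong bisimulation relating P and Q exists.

bisimilar

Reachable graph of P (6 states):
  s0 = rec X. b.(a.(0\{a,c} + (0 + X + 0)) + d.d.b.0) ⊢ -b-> s1
  s1 = a.(0\{a,c} + (0 + (rec X. b.(a.(0\{a,c} + (0 + X + 0)) + d.d.b.0)) + 0)) + d.d.b.0 ⊢ -a-> s2, -d-> s3
  s2 = 0\{a,c} + (0 + (rec X. b.(a.(0\{a,c} + (0 + X + 0)) + d.d.b.0)) + 0) ⊢ -b-> s1
  s3 = d.b.0 ⊢ -d-> s4
  s4 = b.0 ⊢ -b-> s5
  s5 = 0 ⊢ ∅
Reachable graph of Q (6 states):
  t0 = rec X. b.(a.(0\{a,c} + (0 + X)) + d.d.b.0) ⊢ -b-> t1
  t1 = a.(0\{a,c} + (0 + (rec X. b.(a.(0\{a,c} + (0 + X)) + d.d.b.0)))) + d.d.b.0 ⊢ -a-> t2, -d-> t3
  t2 = 0\{a,c} + (0 + (rec X. b.(a.(0\{a,c} + (0 + X)) + d.d.b.0))) ⊢ -b-> t1
  t3 = d.b.0 ⊢ -d-> t4
  t4 = b.0 ⊢ -b-> t5
  t5 = 0 ⊢ ∅
Coarsest stable partition (strong bisimilarity classes):
  B0 = {s0, s2, t0, t2}
  B1 = {s1, t1}
  B2 = {s3, t3}
  B3 = {s4, t4}
  B4 = {s5, t5}
s0 ∈ B0, t0 ∈ B0 → same block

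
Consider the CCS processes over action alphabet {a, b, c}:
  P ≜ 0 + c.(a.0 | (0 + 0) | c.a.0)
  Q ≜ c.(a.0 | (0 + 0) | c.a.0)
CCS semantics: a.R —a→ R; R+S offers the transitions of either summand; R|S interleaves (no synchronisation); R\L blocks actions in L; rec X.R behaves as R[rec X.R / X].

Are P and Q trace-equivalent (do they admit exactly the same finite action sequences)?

P's transition system — 7 states:
  p0 = 0 + c.(a.0 | (0 + 0) | c.a.0) :: —c→ p1
  p1 = a.0 | (0 + 0) | c.a.0 :: —a→ p2, —c→ p3
  p2 = 0 | (0 + 0) | c.a.0 :: —c→ p4
  p3 = a.0 | (0 + 0) | a.0 :: —a→ p4, —a→ p5
  p4 = 0 | (0 + 0) | a.0 :: —a→ p6
  p5 = a.0 | (0 + 0) | 0 :: —a→ p6
  p6 = 0 | (0 + 0) | 0 :: ·
Q's transition system — 7 states:
  q0 = c.(a.0 | (0 + 0) | c.a.0) :: —c→ q1
  q1 = a.0 | (0 + 0) | c.a.0 :: —a→ q2, —c→ q3
  q2 = 0 | (0 + 0) | c.a.0 :: —c→ q4
  q3 = a.0 | (0 + 0) | a.0 :: —a→ q4, —a→ q5
  q4 = 0 | (0 + 0) | a.0 :: —a→ q6
  q5 = a.0 | (0 + 0) | 0 :: —a→ q6
  q6 = 0 | (0 + 0) | 0 :: ·
Partition-refinement fixed point:
  B0 = {p0, q0}
  B1 = {p1, q1}
  B2 = {p3, q3}
  B3 = {p4, p5, q4, q5}
  B4 = {p6, q6}
  B5 = {p2, q2}
p0 ∈ B0, q0 ∈ B0 → same block
Bisimilar ⇒ trace-equivalent.

traces(P) = traces(Q)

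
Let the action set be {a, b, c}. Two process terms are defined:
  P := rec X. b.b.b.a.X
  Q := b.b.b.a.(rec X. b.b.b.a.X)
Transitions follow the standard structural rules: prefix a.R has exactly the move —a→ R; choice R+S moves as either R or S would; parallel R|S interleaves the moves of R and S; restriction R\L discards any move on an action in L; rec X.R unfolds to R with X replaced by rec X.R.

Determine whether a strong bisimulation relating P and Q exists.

P ~ Q

P's transition system — 4 states:
  m0 = rec X. b.b.b.a.X → ··b··> m1
  m1 = b.b.a.(rec X. b.b.b.a.X) → ··b··> m2
  m2 = b.a.(rec X. b.b.b.a.X) → ··b··> m3
  m3 = a.(rec X. b.b.b.a.X) → ··a··> m0
Q's transition system — 5 states:
  n0 = b.b.b.a.(rec X. b.b.b.a.X) → ··b··> n1
  n1 = b.b.a.(rec X. b.b.b.a.X) → ··b··> n2
  n2 = b.a.(rec X. b.b.b.a.X) → ··b··> n3
  n3 = a.(rec X. b.b.b.a.X) → ··a··> n4
  n4 = rec X. b.b.b.a.X → ··b··> n1
Bisimilarity quotient blocks:
  B0 = {m0, n0, n4}
  B1 = {m1, n1}
  B2 = {m2, n2}
  B3 = {m3, n3}
m0 ∈ B0, n0 ∈ B0 → same block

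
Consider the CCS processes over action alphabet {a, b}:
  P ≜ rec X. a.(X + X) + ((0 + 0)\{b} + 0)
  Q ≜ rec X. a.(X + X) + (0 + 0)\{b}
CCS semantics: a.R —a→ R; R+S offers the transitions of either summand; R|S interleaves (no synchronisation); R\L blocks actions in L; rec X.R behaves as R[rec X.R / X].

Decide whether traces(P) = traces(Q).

Reachable graph of P (2 states):
  m0 = rec X. a.(X + X) + ((0 + 0)\{b} + 0) has moves --a--▸ m1
  m1 = (rec X. a.(X + X) + ((0 + 0)\{b} + 0)) + (rec X. a.(X + X) + ((0 + 0)\{b} + 0)) has moves --a--▸ m1
Reachable graph of Q (2 states):
  n0 = rec X. a.(X + X) + (0 + 0)\{b} has moves --a--▸ n1
  n1 = (rec X. a.(X + X) + (0 + 0)\{b}) + (rec X. a.(X + X) + (0 + 0)\{b}) has moves --a--▸ n1
Partition-refinement fixed point:
  B0 = {m0, m1, n0, n1}
m0 ∈ B0, n0 ∈ B0 → same block
Bisimilar ⇒ trace-equivalent.

YES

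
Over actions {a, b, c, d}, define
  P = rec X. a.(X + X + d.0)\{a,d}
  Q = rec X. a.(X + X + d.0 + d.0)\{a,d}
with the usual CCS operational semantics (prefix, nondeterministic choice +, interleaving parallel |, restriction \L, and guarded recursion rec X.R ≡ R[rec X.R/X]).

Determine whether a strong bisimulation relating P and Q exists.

P ~ Q

Reachable graph of P (2 states):
  m0 = rec X. a.(X + X + d.0)\{a,d} ⊢ ··a··> m1
  m1 = ((rec X. a.(X + X + d.0)\{a,d}) + (rec X. a.(X + X + d.0)\{a,d}) + d.0)\{a,d} ⊢ deadlocked
Reachable graph of Q (2 states):
  n0 = rec X. a.(X + X + d.0 + d.0)\{a,d} ⊢ ··a··> n1
  n1 = ((rec X. a.(X + X + d.0 + d.0)\{a,d}) + (rec X. a.(X + X + d.0 + d.0)\{a,d}) + d.0 + d.0)\{a,d} ⊢ deadlocked
Coarsest stable partition (strong bisimilarity classes):
  B0 = {m0, n0}
  B1 = {m1, n1}
m0 ∈ B0, n0 ∈ B0 → same block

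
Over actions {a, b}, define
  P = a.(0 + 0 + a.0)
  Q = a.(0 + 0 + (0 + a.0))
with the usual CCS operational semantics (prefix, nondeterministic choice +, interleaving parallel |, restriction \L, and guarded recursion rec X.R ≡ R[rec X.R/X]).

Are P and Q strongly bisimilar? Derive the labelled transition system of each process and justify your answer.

P's transition system — 3 states:
  m0 = a.(0 + 0 + a.0) | —a→ m1
  m1 = 0 + 0 + a.0 | —a→ m2
  m2 = 0 | stopped
Q's transition system — 3 states:
  n0 = a.(0 + 0 + (0 + a.0)) | —a→ n1
  n1 = 0 + 0 + (0 + a.0) | —a→ n2
  n2 = 0 | stopped
Bisimilarity quotient blocks:
  B0 = {m0, n0}
  B1 = {m1, n1}
  B2 = {m2, n2}
m0 ∈ B0, n0 ∈ B0 → same block

bisimilar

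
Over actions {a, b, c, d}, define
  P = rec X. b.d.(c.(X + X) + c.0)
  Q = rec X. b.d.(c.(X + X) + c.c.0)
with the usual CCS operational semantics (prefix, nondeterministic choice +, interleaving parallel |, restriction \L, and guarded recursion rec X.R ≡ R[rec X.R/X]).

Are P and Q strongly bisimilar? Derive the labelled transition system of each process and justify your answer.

P's transition system — 5 states:
  u0 = rec X. b.d.(c.(X + X) + c.0) has moves -b-> u1
  u1 = d.(c.((rec X. b.d.(c.(X + X) + c.0)) + (rec X. b.d.(c.(X + X) + c.0))) + c.0) has moves -d-> u2
  u2 = c.((rec X. b.d.(c.(X + X) + c.0)) + (rec X. b.d.(c.(X + X) + c.0))) + c.0 has moves -c-> u3, -c-> u4
  u3 = (rec X. b.d.(c.(X + X) + c.0)) + (rec X. b.d.(c.(X + X) + c.0)) has moves -b-> u1
  u4 = 0 has moves ∅
Q's transition system — 6 states:
  v0 = rec X. b.d.(c.(X + X) + c.c.0) has moves -b-> v1
  v1 = d.(c.((rec X. b.d.(c.(X + X) + c.c.0)) + (rec X. b.d.(c.(X + X) + c.c.0))) + c.c.0) has moves -d-> v2
  v2 = c.((rec X. b.d.(c.(X + X) + c.c.0)) + (rec X. b.d.(c.(X + X) + c.c.0))) + c.c.0 has moves -c-> v3, -c-> v4
  v3 = (rec X. b.d.(c.(X + X) + c.c.0)) + (rec X. b.d.(c.(X + X) + c.c.0)) has moves -b-> v1
  v4 = c.0 has moves -c-> v5
  v5 = 0 has moves ∅
Bisimilarity quotient blocks:
  B0 = {u0, u3}
  B1 = {u1}
  B2 = {u2}
  B3 = {u4, v5}
  B4 = {v0, v3}
  B5 = {v1}
  B6 = {v2}
  B7 = {v4}
u0 ∈ B0, v0 ∈ B4 → different blocks

P ≁ Q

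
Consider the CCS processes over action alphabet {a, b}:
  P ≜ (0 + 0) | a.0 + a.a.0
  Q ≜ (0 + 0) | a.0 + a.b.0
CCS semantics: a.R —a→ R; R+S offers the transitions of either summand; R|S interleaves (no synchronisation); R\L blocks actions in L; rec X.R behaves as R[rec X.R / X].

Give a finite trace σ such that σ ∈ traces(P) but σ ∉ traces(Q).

P's transition system — 4 states:
  u0 = (0 + 0) | a.0 + a.a.0 | --a--▸ u1, --a--▸ u2
  u1 = (0 + 0) | 0 | deadlocked
  u2 = a.0 | --a--▸ u3
  u3 = 0 | deadlocked
Q's transition system — 4 states:
  v0 = (0 + 0) | a.0 + a.b.0 | --a--▸ v1, --a--▸ v2
  v1 = (0 + 0) | 0 | deadlocked
  v2 = b.0 | --b--▸ v3
  v3 = 0 | deadlocked
Run σ = ⟨aa⟩ on P: start {u0}
  [1] a ⇒ {u1, u2}
  [2] a ⇒ {u3}
  — P admits the full trace.
Run σ = ⟨aa⟩ on Q: start {v0}
  [1] a ⇒ {v1, v2}
  [2] a ⇒ ∅  — Q cannot continue

aa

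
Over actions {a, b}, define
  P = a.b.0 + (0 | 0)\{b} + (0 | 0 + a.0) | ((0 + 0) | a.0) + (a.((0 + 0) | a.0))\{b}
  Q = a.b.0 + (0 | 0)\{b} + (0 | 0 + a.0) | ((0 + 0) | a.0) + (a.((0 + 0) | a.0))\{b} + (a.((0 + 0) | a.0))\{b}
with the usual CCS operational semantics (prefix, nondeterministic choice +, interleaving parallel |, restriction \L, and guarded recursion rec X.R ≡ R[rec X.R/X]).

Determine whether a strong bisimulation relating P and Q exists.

bisimilar

P's transition system — 8 states:
  m0 = a.b.0 + (0 | 0)\{b} + (0 | 0 + a.0) | ((0 + 0) | a.0) + (a.((0 + 0) | a.0))\{b} ⊢ --a--▸ m1, --a--▸ m2, --a--▸ m3, --a--▸ m4
  m1 = ((0 + 0) | a.0)\{b} ⊢ --a--▸ m5
  m2 = (0 | 0 + a.0) | ((0 + 0) | 0) ⊢ --a--▸ m6
  m3 = 0 | ((0 + 0) | a.0) ⊢ --a--▸ m6
  m4 = b.0 ⊢ --b--▸ m7
  m5 = ((0 + 0) | 0)\{b} ⊢ stopped
  m6 = 0 | ((0 + 0) | 0) ⊢ stopped
  m7 = 0 ⊢ stopped
Q's transition system — 8 states:
  n0 = a.b.0 + (0 | 0)\{b} + (0 | 0 + a.0) | ((0 + 0) | a.0) + (a.((0 + 0) | a.0))\{b} + (a.((0 + 0) | a.0))\{b} ⊢ --a--▸ n1, --a--▸ n2, --a--▸ n3, --a--▸ n4
  n1 = ((0 + 0) | a.0)\{b} ⊢ --a--▸ n5
  n2 = (0 | 0 + a.0) | ((0 + 0) | 0) ⊢ --a--▸ n6
  n3 = 0 | ((0 + 0) | a.0) ⊢ --a--▸ n6
  n4 = b.0 ⊢ --b--▸ n7
  n5 = ((0 + 0) | 0)\{b} ⊢ stopped
  n6 = 0 | ((0 + 0) | 0) ⊢ stopped
  n7 = 0 ⊢ stopped
Partition-refinement fixed point:
  B0 = {m0, n0}
  B1 = {m4, n4}
  B2 = {m5, m6, m7, n5, n6, n7}
  B3 = {m1, m2, m3, n1, n2, n3}
m0 ∈ B0, n0 ∈ B0 → same block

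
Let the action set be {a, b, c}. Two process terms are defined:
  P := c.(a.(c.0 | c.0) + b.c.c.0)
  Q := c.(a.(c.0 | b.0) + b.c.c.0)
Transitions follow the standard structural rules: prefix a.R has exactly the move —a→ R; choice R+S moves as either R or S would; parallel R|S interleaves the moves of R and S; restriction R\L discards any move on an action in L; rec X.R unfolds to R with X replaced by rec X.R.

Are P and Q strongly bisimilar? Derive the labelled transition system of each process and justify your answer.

P's transition system — 9 states:
  u0 = c.(a.(c.0 | c.0) + b.c.c.0) ⊢ -c-> u1
  u1 = a.(c.0 | c.0) + b.c.c.0 ⊢ -a-> u2, -b-> u3
  u2 = c.0 | c.0 ⊢ -c-> u4, -c-> u5
  u3 = c.c.0 ⊢ -c-> u6
  u4 = 0 | c.0 ⊢ -c-> u7
  u5 = c.0 | 0 ⊢ -c-> u7
  u6 = c.0 ⊢ -c-> u8
  u7 = 0 | 0 ⊢ (no moves)
  u8 = 0 ⊢ (no moves)
Q's transition system — 9 states:
  v0 = c.(a.(c.0 | b.0) + b.c.c.0) ⊢ -c-> v1
  v1 = a.(c.0 | b.0) + b.c.c.0 ⊢ -a-> v2, -b-> v3
  v2 = c.0 | b.0 ⊢ -b-> v4, -c-> v5
  v3 = c.c.0 ⊢ -c-> v6
  v4 = c.0 | 0 ⊢ -c-> v7
  v5 = 0 | b.0 ⊢ -b-> v7
  v6 = c.0 ⊢ -c-> v8
  v7 = 0 | 0 ⊢ (no moves)
  v8 = 0 ⊢ (no moves)
Bisimilarity quotient blocks:
  B0 = {u0}
  B1 = {u1}
  B2 = {u2, u3, v3}
  B3 = {u4, u5, u6, v4, v6}
  B4 = {u7, u8, v7, v8}
  B5 = {v0}
  B6 = {v1}
  B7 = {v2}
  B8 = {v5}
u0 ∈ B0, v0 ∈ B5 → different blocks

P ≁ Q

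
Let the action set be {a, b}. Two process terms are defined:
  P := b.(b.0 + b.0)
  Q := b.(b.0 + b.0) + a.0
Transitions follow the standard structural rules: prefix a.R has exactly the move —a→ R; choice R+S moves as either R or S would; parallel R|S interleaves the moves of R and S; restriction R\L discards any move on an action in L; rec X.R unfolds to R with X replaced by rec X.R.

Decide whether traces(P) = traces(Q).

LTS(P): 3 reachable states
  u0 = b.(b.0 + b.0) | —b→ u1
  u1 = b.0 + b.0 | —b→ u2
  u2 = 0 | ∅
LTS(Q): 3 reachable states
  v0 = b.(b.0 + b.0) + a.0 | —a→ v1, —b→ v2
  v1 = 0 | ∅
  v2 = b.0 + b.0 | —b→ v1
Run σ = ⟨a⟩ on Q: start {v0}
  step 1 (a): {v1}
  ✓ Q
Run σ = ⟨a⟩ on P: start {u0}
  step 1 (a): ∅  — P cannot continue

trace-distinct — witness ⟨a⟩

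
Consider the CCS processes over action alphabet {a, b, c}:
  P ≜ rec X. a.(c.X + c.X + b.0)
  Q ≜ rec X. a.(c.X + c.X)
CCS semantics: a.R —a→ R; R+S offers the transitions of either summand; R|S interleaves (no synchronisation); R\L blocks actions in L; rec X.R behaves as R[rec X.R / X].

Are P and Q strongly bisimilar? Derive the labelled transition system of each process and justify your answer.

LTS(P): 3 reachable states
  m0 = rec X. a.(c.X + c.X + b.0) :: -a-> m1
  m1 = c.(rec X. a.(c.X + c.X + b.0)) + c.(rec X. a.(c.X + c.X + b.0)) + b.0 :: -b-> m2, -c-> m0
  m2 = 0 :: deadlocked
LTS(Q): 2 reachable states
  n0 = rec X. a.(c.X + c.X) :: -a-> n1
  n1 = c.(rec X. a.(c.X + c.X)) + c.(rec X. a.(c.X + c.X)) :: -c-> n0
Coarsest stable partition (strong bisimilarity classes):
  B0 = {m0}
  B1 = {m1}
  B2 = {m2}
  B3 = {n0}
  B4 = {n1}
m0 ∈ B0, n0 ∈ B3 → different blocks

NO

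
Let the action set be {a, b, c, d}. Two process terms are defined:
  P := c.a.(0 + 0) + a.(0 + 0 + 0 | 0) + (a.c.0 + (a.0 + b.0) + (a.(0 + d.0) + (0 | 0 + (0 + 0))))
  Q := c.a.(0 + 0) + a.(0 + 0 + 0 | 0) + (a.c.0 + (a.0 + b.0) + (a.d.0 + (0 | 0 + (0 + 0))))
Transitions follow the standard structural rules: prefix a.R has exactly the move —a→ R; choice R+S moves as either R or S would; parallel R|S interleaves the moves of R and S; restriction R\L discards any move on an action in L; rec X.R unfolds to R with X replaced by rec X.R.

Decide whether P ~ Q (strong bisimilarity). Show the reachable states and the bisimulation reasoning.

P's transition system — 7 states:
  p0 = c.a.(0 + 0) + a.(0 + 0 + 0 | 0) + (a.c.0 + (a.0 + b.0) + (a.(0 + d.0) + (0 | 0 + (0 + 0)))) → --a--▸ p1, --a--▸ p2, --a--▸ p3, --a--▸ p4, --b--▸ p1, --c--▸ p5
  p1 = 0 → stopped
  p2 = 0 + 0 + 0 | 0 → stopped
  p3 = 0 + d.0 → --d--▸ p1
  p4 = c.0 → --c--▸ p1
  p5 = a.(0 + 0) → --a--▸ p6
  p6 = 0 + 0 → stopped
Q's transition system — 7 states:
  q0 = c.a.(0 + 0) + a.(0 + 0 + 0 | 0) + (a.c.0 + (a.0 + b.0) + (a.d.0 + (0 | 0 + (0 + 0)))) → --a--▸ q1, --a--▸ q2, --a--▸ q3, --a--▸ q4, --b--▸ q1, --c--▸ q5
  q1 = 0 → stopped
  q2 = 0 + 0 + 0 | 0 → stopped
  q3 = c.0 → --c--▸ q1
  q4 = d.0 → --d--▸ q1
  q5 = a.(0 + 0) → --a--▸ q6
  q6 = 0 + 0 → stopped
Bisimilarity quotient blocks:
  B0 = {p0, q0}
  B1 = {p3, q4}
  B2 = {p1, p2, p6, q1, q2, q6}
  B3 = {p4, q3}
  B4 = {p5, q5}
p0 ∈ B0, q0 ∈ B0 → same block

bisimilar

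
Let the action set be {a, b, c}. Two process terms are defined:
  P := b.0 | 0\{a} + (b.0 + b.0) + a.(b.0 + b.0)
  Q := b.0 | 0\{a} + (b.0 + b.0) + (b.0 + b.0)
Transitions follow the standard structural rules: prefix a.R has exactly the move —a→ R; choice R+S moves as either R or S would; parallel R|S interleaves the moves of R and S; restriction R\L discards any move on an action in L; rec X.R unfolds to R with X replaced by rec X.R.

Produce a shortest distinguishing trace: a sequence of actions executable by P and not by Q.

a

P's transition system — 4 states:
  m0 = b.0 | 0\{a} + (b.0 + b.0) + a.(b.0 + b.0) → =a=> m1, =b=> m2, =b=> m3
  m1 = b.0 + b.0 → =b=> m2
  m2 = 0 → deadlocked
  m3 = 0 | 0\{a} → deadlocked
Q's transition system — 3 states:
  n0 = b.0 | 0\{a} + (b.0 + b.0) + (b.0 + b.0) → =b=> n1, =b=> n2
  n1 = 0 → deadlocked
  n2 = 0 | 0\{a} → deadlocked
Run σ = ⟨a⟩ on P: start {m0}
  step 1 (a): {m1}
  — P admits the full trace.
Run σ = ⟨a⟩ on Q: start {n0}
  step 1 (a): ∅  — Q cannot continue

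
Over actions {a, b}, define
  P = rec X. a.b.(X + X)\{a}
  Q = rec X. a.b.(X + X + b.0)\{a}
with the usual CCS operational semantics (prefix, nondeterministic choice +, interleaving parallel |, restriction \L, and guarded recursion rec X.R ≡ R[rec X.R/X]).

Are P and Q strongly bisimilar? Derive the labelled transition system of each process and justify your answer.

LTS(P): 3 reachable states
  p0 = rec X. a.b.(X + X)\{a} → -a-> p1
  p1 = b.((rec X. a.b.(X + X)\{a}) + (rec X. a.b.(X + X)\{a}))\{a} → -b-> p2
  p2 = ((rec X. a.b.(X + X)\{a}) + (rec X. a.b.(X + X)\{a}))\{a} → ∅
LTS(Q): 4 reachable states
  q0 = rec X. a.b.(X + X + b.0)\{a} → -a-> q1
  q1 = b.((rec X. a.b.(X + X + b.0)\{a}) + (rec X. a.b.(X + X + b.0)\{a}) + b.0)\{a} → -b-> q2
  q2 = ((rec X. a.b.(X + X + b.0)\{a}) + (rec X. a.b.(X + X + b.0)\{a}) + b.0)\{a} → -b-> q3
  q3 = 0\{a} → ∅
Partition-refinement fixed point:
  B0 = {p0}
  B1 = {p1, q2}
  B2 = {p2, q3}
  B3 = {q0}
  B4 = {q1}
p0 ∈ B0, q0 ∈ B3 → different blocks

not bisimilar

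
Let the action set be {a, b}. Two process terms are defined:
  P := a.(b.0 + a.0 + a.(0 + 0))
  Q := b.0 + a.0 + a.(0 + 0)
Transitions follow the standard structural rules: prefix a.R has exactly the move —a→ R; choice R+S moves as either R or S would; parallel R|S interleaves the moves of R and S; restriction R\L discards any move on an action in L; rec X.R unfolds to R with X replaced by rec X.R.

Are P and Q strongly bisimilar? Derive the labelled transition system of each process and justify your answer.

Reachable graph of P (4 states):
  m0 = a.(b.0 + a.0 + a.(0 + 0)) → -a-> m1
  m1 = b.0 + a.0 + a.(0 + 0) → -a-> m2, -a-> m3, -b-> m2
  m2 = 0 → ·
  m3 = 0 + 0 → ·
Reachable graph of Q (3 states):
  n0 = b.0 + a.0 + a.(0 + 0) → -a-> n1, -a-> n2, -b-> n1
  n1 = 0 → ·
  n2 = 0 + 0 → ·
Partition-refinement fixed point:
  B0 = {m0}
  B1 = {m1, n0}
  B2 = {m2, m3, n1, n2}
m0 ∈ B0, n0 ∈ B1 → different blocks

P ≁ Q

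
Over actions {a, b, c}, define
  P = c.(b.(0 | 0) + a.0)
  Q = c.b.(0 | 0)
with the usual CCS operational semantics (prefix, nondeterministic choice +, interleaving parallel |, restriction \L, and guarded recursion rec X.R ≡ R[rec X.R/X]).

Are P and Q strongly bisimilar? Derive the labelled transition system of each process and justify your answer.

not bisimilar

LTS(P): 4 reachable states
  s0 = c.(b.(0 | 0) + a.0) ⊢ ··c··> s1
  s1 = b.(0 | 0) + a.0 ⊢ ··a··> s2, ··b··> s3
  s2 = 0 ⊢ stopped
  s3 = 0 | 0 ⊢ stopped
LTS(Q): 3 reachable states
  t0 = c.b.(0 | 0) ⊢ ··c··> t1
  t1 = b.(0 | 0) ⊢ ··b··> t2
  t2 = 0 | 0 ⊢ stopped
Coarsest stable partition (strong bisimilarity classes):
  B0 = {s0}
  B1 = {s1}
  B2 = {s2, s3, t2}
  B3 = {t0}
  B4 = {t1}
s0 ∈ B0, t0 ∈ B3 → different blocks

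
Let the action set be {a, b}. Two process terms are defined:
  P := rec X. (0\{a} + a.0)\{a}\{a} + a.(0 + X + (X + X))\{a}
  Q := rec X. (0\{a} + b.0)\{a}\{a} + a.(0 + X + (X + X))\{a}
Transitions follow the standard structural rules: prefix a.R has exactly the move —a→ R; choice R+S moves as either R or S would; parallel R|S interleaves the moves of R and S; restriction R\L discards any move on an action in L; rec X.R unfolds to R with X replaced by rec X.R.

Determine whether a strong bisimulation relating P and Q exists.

P's transition system — 2 states:
  u0 = rec X. (0\{a} + a.0)\{a}\{a} + a.(0 + X + (X + X))\{a} :: ··a··> u1
  u1 = (0 + (rec X. (0\{a} + a.0)\{a}\{a} + a.(0 + X + (X + X))\{a}) + ((rec X. (0\{a} + a.0)\{a}\{a} + a.(0 + X + (X + X))\{a}) + (rec X. (0\{a} + a.0)\{a}\{a} + a.(0 + X + (X + X))\{a})))\{a} :: deadlocked
Q's transition system — 4 states:
  v0 = rec X. (0\{a} + b.0)\{a}\{a} + a.(0 + X + (X + X))\{a} :: ··a··> v1, ··b··> v2
  v1 = (0 + (rec X. (0\{a} + b.0)\{a}\{a} + a.(0 + X + (X + X))\{a}) + ((rec X. (0\{a} + b.0)\{a}\{a} + a.(0 + X + (X + X))\{a}) + (rec X. (0\{a} + b.0)\{a}\{a} + a.(0 + X + (X + X))\{a})))\{a} :: ··b··> v3
  v2 = 0\{a}\{a} :: deadlocked
  v3 = 0\{a}\{a}\{a} :: deadlocked
Bisimilarity quotient blocks:
  B0 = {u0}
  B1 = {u1, v2, v3}
  B2 = {v0}
  B3 = {v1}
u0 ∈ B0, v0 ∈ B2 → different blocks

NO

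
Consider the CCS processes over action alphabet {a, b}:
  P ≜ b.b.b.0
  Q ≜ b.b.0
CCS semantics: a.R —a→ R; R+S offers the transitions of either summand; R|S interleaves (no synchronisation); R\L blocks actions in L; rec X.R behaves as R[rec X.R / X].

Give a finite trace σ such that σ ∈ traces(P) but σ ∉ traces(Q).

bbb

LTS(P): 4 reachable states
  s0 = b.b.b.0 has moves =b=> s1
  s1 = b.b.0 has moves =b=> s2
  s2 = b.0 has moves =b=> s3
  s3 = 0 has moves ∅
LTS(Q): 3 reachable states
  t0 = b.b.0 has moves =b=> t1
  t1 = b.0 has moves =b=> t2
  t2 = 0 has moves ∅
Trace ⟨bbb⟩ through P, begin at {s0}:
  [1] b ⇒ {s1}
  [2] b ⇒ {s2}
  [3] b ⇒ {s3}
  — P admits the full trace.
Trace ⟨bbb⟩ through Q, begin at {t0}:
  [1] b ⇒ {t1}
  [2] b ⇒ {t2}
  [3] b ⇒ ∅ (Q stuck)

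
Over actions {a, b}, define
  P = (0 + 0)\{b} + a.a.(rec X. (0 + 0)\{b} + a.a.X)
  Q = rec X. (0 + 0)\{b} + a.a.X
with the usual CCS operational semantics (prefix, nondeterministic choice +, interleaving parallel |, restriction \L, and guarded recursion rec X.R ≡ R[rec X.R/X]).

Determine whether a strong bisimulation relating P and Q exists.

LTS(P): 3 reachable states
  p0 = (0 + 0)\{b} + a.a.(rec X. (0 + 0)\{b} + a.a.X) has moves -a-> p1
  p1 = a.(rec X. (0 + 0)\{b} + a.a.X) has moves -a-> p2
  p2 = rec X. (0 + 0)\{b} + a.a.X has moves -a-> p1
LTS(Q): 2 reachable states
  q0 = rec X. (0 + 0)\{b} + a.a.X has moves -a-> q1
  q1 = a.(rec X. (0 + 0)\{b} + a.a.X) has moves -a-> q0
Coarsest stable partition (strong bisimilarity classes):
  B0 = {p0, p1, p2, q0, q1}
p0 ∈ B0, q0 ∈ B0 → same block

YES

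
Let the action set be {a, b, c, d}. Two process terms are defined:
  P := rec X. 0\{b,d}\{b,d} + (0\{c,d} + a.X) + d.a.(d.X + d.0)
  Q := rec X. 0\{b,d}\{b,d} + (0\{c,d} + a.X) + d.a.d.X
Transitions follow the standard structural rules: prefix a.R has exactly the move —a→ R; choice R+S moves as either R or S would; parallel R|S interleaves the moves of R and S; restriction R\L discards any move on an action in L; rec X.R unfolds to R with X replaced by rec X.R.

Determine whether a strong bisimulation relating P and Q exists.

not bisimilar

Reachable graph of P (4 states):
  m0 = rec X. 0\{b,d}\{b,d} + (0\{c,d} + a.X) + d.a.(d.X + d.0) | -a-> m0, -d-> m1
  m1 = a.(d.(rec X. 0\{b,d}\{b,d} + (0\{c,d} + a.X) + d.a.(d.X + d.0)) + d.0) | -a-> m2
  m2 = d.(rec X. 0\{b,d}\{b,d} + (0\{c,d} + a.X) + d.a.(d.X + d.0)) + d.0 | -d-> m0, -d-> m3
  m3 = 0 | (no moves)
Reachable graph of Q (3 states):
  n0 = rec X. 0\{b,d}\{b,d} + (0\{c,d} + a.X) + d.a.d.X | -a-> n0, -d-> n1
  n1 = a.d.(rec X. 0\{b,d}\{b,d} + (0\{c,d} + a.X) + d.a.d.X) | -a-> n2
  n2 = d.(rec X. 0\{b,d}\{b,d} + (0\{c,d} + a.X) + d.a.d.X) | -d-> n0
Bisimilarity quotient blocks:
  B0 = {m0}
  B1 = {m1}
  B2 = {m2}
  B3 = {m3}
  B4 = {n0}
  B5 = {n1}
  B6 = {n2}
m0 ∈ B0, n0 ∈ B4 → different blocks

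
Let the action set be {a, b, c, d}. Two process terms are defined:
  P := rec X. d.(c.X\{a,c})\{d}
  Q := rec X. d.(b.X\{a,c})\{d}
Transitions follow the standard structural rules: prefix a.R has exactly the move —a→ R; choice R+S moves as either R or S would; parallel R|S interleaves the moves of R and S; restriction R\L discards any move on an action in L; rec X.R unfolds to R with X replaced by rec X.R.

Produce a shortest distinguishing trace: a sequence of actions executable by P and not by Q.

Reachable graph of P (3 states):
  u0 = rec X. d.(c.X\{a,c})\{d} :: —d→ u1
  u1 = (c.(rec X. d.(c.X\{a,c})\{d})\{a,c})\{d} :: —c→ u2
  u2 = (rec X. d.(c.X\{a,c})\{d})\{a,c}\{d} :: (no moves)
Reachable graph of Q (3 states):
  v0 = rec X. d.(b.X\{a,c})\{d} :: —d→ v1
  v1 = (b.(rec X. d.(b.X\{a,c})\{d})\{a,c})\{d} :: —b→ v2
  v2 = (rec X. d.(b.X\{a,c})\{d})\{a,c}\{d} :: (no moves)
Trace ⟨dc⟩ through P, begin at {u0}:
  [1] d ⇒ {u1}
  [2] c ⇒ {u2}
  ✓ P
Trace ⟨dc⟩ through Q, begin at {v0}:
  [1] d ⇒ {v1}
  [2] c ⇒ no successor for Q

dc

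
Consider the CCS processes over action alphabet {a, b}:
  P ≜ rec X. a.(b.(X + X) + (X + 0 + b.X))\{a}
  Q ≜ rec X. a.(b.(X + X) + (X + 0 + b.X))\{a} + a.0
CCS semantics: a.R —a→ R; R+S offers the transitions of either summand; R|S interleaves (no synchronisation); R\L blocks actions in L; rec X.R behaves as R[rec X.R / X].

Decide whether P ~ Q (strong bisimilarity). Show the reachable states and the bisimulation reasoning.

P ≁ Q

Reachable graph of P (4 states):
  u0 = rec X. a.(b.(X + X) + (X + 0 + b.X))\{a} → ··a··> u1
  u1 = (b.((rec X. a.(b.(X + X) + (X + 0 + b.X))\{a}) + (rec X. a.(b.(X + X) + (X + 0 + b.X))\{a})) + ((rec X. a.(b.(X + X) + (X + 0 + b.X))\{a}) + 0 + b.(rec X. a.(b.(X + X) + (X + 0 + b.X))\{a})))\{a} → ··b··> u2, ··b··> u3
  u2 = ((rec X. a.(b.(X + X) + (X + 0 + b.X))\{a}) + (rec X. a.(b.(X + X) + (X + 0 + b.X))\{a}))\{a} → ·
  u3 = (rec X. a.(b.(X + X) + (X + 0 + b.X))\{a})\{a} → ·
Reachable graph of Q (5 states):
  v0 = rec X. a.(b.(X + X) + (X + 0 + b.X))\{a} + a.0 → ··a··> v1, ··a··> v2
  v1 = (b.((rec X. a.(b.(X + X) + (X + 0 + b.X))\{a} + a.0) + (rec X. a.(b.(X + X) + (X + 0 + b.X))\{a} + a.0)) + ((rec X. a.(b.(X + X) + (X + 0 + b.X))\{a} + a.0) + 0 + b.(rec X. a.(b.(X + X) + (X + 0 + b.X))\{a} + a.0)))\{a} → ··b··> v3, ··b··> v4
  v2 = 0 → ·
  v3 = ((rec X. a.(b.(X + X) + (X + 0 + b.X))\{a} + a.0) + (rec X. a.(b.(X + X) + (X + 0 + b.X))\{a} + a.0))\{a} → ·
  v4 = (rec X. a.(b.(X + X) + (X + 0 + b.X))\{a} + a.0)\{a} → ·
Coarsest stable partition (strong bisimilarity classes):
  B0 = {u0}
  B1 = {u1, v1}
  B2 = {u2, u3, v2, v3, v4}
  B3 = {v0}
u0 ∈ B0, v0 ∈ B3 → different blocks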